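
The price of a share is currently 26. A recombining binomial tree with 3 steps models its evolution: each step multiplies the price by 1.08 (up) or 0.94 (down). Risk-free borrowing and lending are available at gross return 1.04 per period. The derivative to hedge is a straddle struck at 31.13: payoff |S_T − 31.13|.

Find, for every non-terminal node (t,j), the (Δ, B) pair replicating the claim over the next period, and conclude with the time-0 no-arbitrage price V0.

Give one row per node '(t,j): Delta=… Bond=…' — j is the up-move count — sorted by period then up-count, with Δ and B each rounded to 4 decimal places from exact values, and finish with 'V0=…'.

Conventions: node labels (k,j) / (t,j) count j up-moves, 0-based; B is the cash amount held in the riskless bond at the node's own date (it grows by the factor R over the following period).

(0,0): Delta=-0.5795 Bond=17.7921
(1,0): Delta=-1.0000 Bond=28.7814
(1,1): Delta=-0.4331 Bond=14.3927
(2,0): Delta=-1.0000 Bond=29.9327
(2,1): Delta=-1.0000 Bond=29.9327
(2,2): Delta=-0.2357 Bond=8.9827
V0=2.7258

The replicating-portfolio and risk-neutral prices coincide; use p* = (1.04−0.94)/(1.08−0.94) = 0.7143 for the latter.
Terminal payoffs: V(3,0)=9.5348, V(3,1)=6.3185, V(3,2)=2.6232, V(3,3)=1.6225
(2,0): S=22.9736. Δ = (V_up−V_dn)/(S_up−S_dn) = (6.3185−9.5348)/(24.8115−21.5952) = -1.0000. V = [p*·6.3185 + (1−p*)·9.5348]/1.04 = 6.9591. B = V − Δ·S = 29.9327.
(2,1): S=26.3952. Δ = (V_up−V_dn)/(S_up−S_dn) = (2.6232−6.3185)/(28.5068−24.8115) = -1.0000. V = [p*·2.6232 + (1−p*)·6.3185]/1.04 = 3.5375. B = V − Δ·S = 29.9327.
(2,2): S=30.3264. Δ = (V_up−V_dn)/(S_up−S_dn) = (1.6225−2.6232)/(32.7525−28.5068) = -0.2357. V = [p*·1.6225 + (1−p*)·2.6232]/1.04 = 1.8350. B = V − Δ·S = 8.9827.
(1,0): S=24.4400. Δ = (V_up−V_dn)/(S_up−S_dn) = (3.5375−6.9591)/(26.3952−22.9736) = -1.0000. V = [p*·3.5375 + (1−p*)·6.9591]/1.04 = 4.3414. B = V − Δ·S = 28.7814.
(1,1): S=28.0800. Δ = (V_up−V_dn)/(S_up−S_dn) = (1.8350−3.5375)/(30.3264−26.3952) = -0.4331. V = [p*·1.8350 + (1−p*)·3.5375]/1.04 = 2.2322. B = V − Δ·S = 14.3927.
(0,0): S=26.0000. Δ = (V_up−V_dn)/(S_up−S_dn) = (2.2322−4.3414)/(28.0800−24.4400) = -0.5795. V = [p*·2.2322 + (1−p*)·4.3414]/1.04 = 2.7258. B = V − Δ·S = 17.7921.
Verification: the root portfolio costs Δ(0,0)·S0 + B(0,0) = 2.7258, matching V0.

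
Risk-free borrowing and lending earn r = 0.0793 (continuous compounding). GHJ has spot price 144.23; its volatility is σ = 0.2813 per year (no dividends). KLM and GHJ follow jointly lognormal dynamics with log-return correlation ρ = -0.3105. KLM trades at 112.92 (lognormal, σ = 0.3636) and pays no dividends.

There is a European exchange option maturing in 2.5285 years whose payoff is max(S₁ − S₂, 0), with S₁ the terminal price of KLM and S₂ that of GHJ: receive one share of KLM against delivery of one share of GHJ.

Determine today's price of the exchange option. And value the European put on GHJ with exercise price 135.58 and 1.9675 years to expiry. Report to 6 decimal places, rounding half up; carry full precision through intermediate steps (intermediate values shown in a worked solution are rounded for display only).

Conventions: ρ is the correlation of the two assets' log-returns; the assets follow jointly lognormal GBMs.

exchange price = 27.566149
price(GHJ put K=135.58) = 9.203034

σ_eff = √(σ₁² + σ₂² − 2ρσ₁σ₂) = √(0.3636² + 0.2813² − 2·-0.3105·0.3636·0.2813) = 0.524262
d₁ = (ln(S₁/S₂) + (q₂ − q₁ + σ_eff²/2)T) / (σ_eff√T) = (ln(112.92/144.23) + (0.0 − 0.0 + 0.137425)·2.5285) / 0.833643 = 0.123255
d₂ = d₁ − σ_eff√T = 0.123255 − 0.833643 = -0.710388
N(d₁) = 0.549047,  N(d₂) = 0.238732
V = S₁·e^{−q₁T}·N(d₁) − S₂·e^{−q₂T}·N(d₂) = 61.998434 − 34.432286 = 27.566149
[vanilla: GHJ put K=135.58]
σ√T = 0.2813·√1.9675 = 0.394573
d₁ = (ln(S/K) + (r+σ²/2)T) / (σ√T) = (ln(144.23/135.58) + (0.0793+0.2813²/2)·1.9675) / 0.394573 = (0.061847 + 0.233867) / 0.394573 = 0.749454
d₂ = d₁ − σ√T = 0.749454 − 0.394573 = 0.354881
e^{−rT} = 0.855540
N(−d₁) = 0.226792,  N(−d₂) = 0.361339
price = K·e^{−rT}·N(−d₂) − S·N(−d₁) = 41.913236 − 32.710202 = 9.203034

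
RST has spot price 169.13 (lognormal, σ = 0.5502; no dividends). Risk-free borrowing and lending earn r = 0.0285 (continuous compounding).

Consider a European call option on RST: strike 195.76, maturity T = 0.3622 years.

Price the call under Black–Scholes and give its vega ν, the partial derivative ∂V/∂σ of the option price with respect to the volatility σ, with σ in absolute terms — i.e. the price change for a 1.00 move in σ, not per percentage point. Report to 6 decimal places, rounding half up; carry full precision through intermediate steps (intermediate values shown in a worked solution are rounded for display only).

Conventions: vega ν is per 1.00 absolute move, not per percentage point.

σ√T = 0.5502·√0.3622 = 0.331127
d₁ = (ln(S/K) + (r+σ²/2)T) / (σ√T) = (ln(169.13/195.76) + (0.0285+0.5502²/2)·0.3622) / 0.331127 = (-0.146222 + 0.065145) / 0.331127 = -0.244850
d₂ = d₁ − σ√T = -0.244850 − 0.331127 = -0.575977
e^{−rT} = 0.989730
N(d₁) = 0.403286,  N(d₂) = 0.282315
Call price V = S·N(d₁) − K·e^{−rT}·N(d₂) = 68.207813 − 54.698488 = 13.509326
φ(d₁) = (1/√(2π))·e^{−d₁²/2} = 0.387161
ν = S·φ(d₁)·√T = 39.408203

price = 13.509326
ν = 39.408203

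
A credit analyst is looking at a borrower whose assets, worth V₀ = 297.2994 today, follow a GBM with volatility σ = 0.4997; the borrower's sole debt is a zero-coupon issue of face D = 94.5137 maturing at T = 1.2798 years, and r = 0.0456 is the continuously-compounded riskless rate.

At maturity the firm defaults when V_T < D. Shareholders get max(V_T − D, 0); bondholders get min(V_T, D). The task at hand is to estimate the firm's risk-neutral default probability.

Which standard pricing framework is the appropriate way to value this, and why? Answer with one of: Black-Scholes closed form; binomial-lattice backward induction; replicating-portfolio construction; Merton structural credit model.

Key observation: the asked-for credit quantity lives on the firm's capital structure — asset value, asset volatility, debt face 94.5137 — which is the structural model's domain.

framework: Merton structural credit model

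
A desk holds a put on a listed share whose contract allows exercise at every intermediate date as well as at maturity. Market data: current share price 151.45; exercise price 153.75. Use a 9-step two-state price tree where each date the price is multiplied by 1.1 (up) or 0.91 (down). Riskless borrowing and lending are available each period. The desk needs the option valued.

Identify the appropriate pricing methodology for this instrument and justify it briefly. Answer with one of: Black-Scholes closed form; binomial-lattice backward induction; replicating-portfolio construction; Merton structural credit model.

framework: binomial-lattice backward induction

Key observation: early exercise of the strike-153.75 put must be checked at each of the 9 dates (spot 151.45), which forces a node-by-node comparison of intrinsic and continuation value backward from expiry.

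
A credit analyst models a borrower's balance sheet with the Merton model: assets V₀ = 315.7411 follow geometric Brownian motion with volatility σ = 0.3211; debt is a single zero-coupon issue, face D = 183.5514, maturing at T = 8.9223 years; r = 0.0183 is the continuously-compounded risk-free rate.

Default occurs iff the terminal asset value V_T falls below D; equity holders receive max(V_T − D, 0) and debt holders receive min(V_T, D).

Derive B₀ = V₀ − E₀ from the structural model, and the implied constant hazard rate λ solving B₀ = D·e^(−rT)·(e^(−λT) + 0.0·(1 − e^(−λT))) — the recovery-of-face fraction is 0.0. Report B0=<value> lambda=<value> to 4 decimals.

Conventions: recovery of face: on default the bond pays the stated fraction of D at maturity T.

Work the structural quantities from V₀ = 315.7411 against face 183.5514:
d₁ = [ln(V₀/D) + (r + σ²/2)T] / (σ√T)
   = [ln(315.7411/183.5514) + (0.0183 + 0.5·0.3211²)·8.9223] / (0.3211·√8.9223)
   = [0.542428 + 0.623246] / 0.959133 = 1.215341
d₂ = d₁ − σ√T = 1.215341 − 0.959133 = 0.256209
N(d₁) = 0.887882,  N(d₂) = 0.601105,  e^(−rT) = 0.849355
E₀ = V₀·N(d₁) − D·e^(−rT)·N(d₂)
   = 315.7411·0.887882 − 183.5514·0.849355·0.601105 = 186.628387
B₀ = V₀ − E₀ = 315.7411 − 186.628387 = 129.112713
e^(−λT) = (B₀·e^(rT)/D − 0)/(1 − 0) = (129.1127·1.177364/183.5514 − 0)/1 = 0.82817485
λ = −ln(0.82817485)/8.9223 = 0.021130

B0=129.1127 lambda=0.0211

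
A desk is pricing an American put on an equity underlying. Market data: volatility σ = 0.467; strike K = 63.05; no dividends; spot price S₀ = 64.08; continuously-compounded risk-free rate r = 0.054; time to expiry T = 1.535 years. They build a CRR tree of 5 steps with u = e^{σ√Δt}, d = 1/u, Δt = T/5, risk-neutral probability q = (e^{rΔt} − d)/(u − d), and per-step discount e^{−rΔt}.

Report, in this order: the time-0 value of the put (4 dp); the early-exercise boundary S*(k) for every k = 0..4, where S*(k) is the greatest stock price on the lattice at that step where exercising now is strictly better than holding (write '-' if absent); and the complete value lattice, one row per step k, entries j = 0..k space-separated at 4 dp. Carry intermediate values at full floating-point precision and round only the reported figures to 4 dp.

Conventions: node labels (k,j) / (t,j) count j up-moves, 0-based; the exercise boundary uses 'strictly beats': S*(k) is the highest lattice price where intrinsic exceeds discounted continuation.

Δt=0.30700  u=1.29531  d=0.77201  q=0.46761  discount=0.98356
step 5 (expiry): payoffs max(K−S,0) = 45.4770 33.5653 13.5794 0.0000 0.0000 0.0000
step 4: (k=4,j=0): S=22.7626, K−S=40.2874, hold=39.2508 ⇒ V=40.2874 exercise | (k=4,j=1): S=38.1920, K−S=24.8580, hold=23.8214 ⇒ V=24.8580 exercise | (k=4,j=2): S=64.0800, K−S=0.0000, hold=7.1106 ⇒ V=7.1106 continue | (k=4,j=3): S=107.5159, K−S=0.0000, hold=0.0000 ⇒ V=0.0000 continue | (k=4,j=4): S=180.3945, K−S=0.0000, hold=0.0000 ⇒ V=0.0000 continue  boundary S*=38.1920
step 3: (k=3,j=0): S=29.4847, K−S=33.5653, hold=32.5287 ⇒ V=33.5653 exercise | (k=3,j=1): S=49.4706, K−S=13.5794, hold=16.2868 ⇒ V=16.2868 continue | (k=3,j=2): S=83.0037, K−S=0.0000, hold=3.7234 ⇒ V=3.7234 continue | (k=3,j=3): S=139.2669, K−S=0.0000, hold=0.0000 ⇒ V=0.0000 continue  boundary S*=29.4847
step 2: (k=2,j=0): S=38.1920, K−S=24.8580, hold=25.0666 ⇒ V=25.0666 continue | (k=2,j=1): S=64.0800, K−S=0.0000, hold=10.2408 ⇒ V=10.2408 continue | (k=2,j=2): S=107.5159, K−S=0.0000, hold=1.9497 ⇒ V=1.9497 continue  boundary S*=-
step 1: (k=1,j=0): S=49.4706, K−S=13.5794, hold=17.8357 ⇒ V=17.8357 continue | (k=1,j=1): S=83.0037, K−S=0.0000, hold=6.2591 ⇒ V=6.2591 continue  boundary S*=-
step 0: (k=0,j=0): S=64.0800, K−S=0.0000, hold=12.2181 ⇒ V=12.2181 continue  boundary S*=-

price = 12.2181
boundary = - - - 29.4847 38.1920
tree:
12.2181
17.8357 6.2591
25.0666 10.2408 1.9497
33.5653 16.2868 3.7234 0.0000
40.2874 24.8580 7.1106 0.0000 0.0000
45.4770 33.5653 13.5794 0.0000 0.0000 0.0000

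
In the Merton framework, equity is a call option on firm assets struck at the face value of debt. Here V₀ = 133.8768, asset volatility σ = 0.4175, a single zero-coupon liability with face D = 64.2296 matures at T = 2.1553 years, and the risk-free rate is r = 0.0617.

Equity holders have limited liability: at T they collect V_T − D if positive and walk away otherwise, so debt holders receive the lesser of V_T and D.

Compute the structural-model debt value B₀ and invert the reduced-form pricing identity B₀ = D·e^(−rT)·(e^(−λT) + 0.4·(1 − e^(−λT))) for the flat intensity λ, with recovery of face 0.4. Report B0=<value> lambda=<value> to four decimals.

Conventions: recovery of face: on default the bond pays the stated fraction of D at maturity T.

B0=54.4080 lambda=0.0258

Apply the equity-as-call identities (strike 64.2296, horizon 2.1553 years):
d₁ = [ln(V₀/D) + (r + σ²/2)T] / (σ√T)
   = [ln(133.8768/64.2296) + (0.0617 + 0.5·0.4175²)·2.1553] / (0.4175·√2.1553)
   = [0.734456 + 0.320823] / 0.612929 = 1.721698
d₂ = d₁ − σ√T = 1.721698 − 0.612929 = 1.108769
N(d₁) = 0.957438,  N(d₂) = 0.866235,  e^(−rT) = 0.875481
E₀ = V₀·N(d₁) − D·e^(−rT)·N(d₂)
   = 133.8768·0.957438 − 64.2296·0.875481·0.866235 = 79.468779
B₀ = V₀ − E₀ = 133.8768 − 79.468779 = 54.408021
e^(−λT) = (B₀·e^(rT)/D − 0.4)/(1 − 0.4) = (54.4080·1.142229/64.2296 − 0.4)/0.6 = 0.94594444
λ = −ln(0.94594444)/2.1553 = 0.025784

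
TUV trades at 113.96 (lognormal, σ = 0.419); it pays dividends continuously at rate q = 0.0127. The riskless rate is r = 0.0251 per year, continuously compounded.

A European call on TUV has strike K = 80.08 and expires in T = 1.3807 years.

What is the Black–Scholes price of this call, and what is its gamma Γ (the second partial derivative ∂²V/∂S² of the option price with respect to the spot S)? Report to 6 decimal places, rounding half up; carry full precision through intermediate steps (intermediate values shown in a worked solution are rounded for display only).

σ√T = 0.419·√1.3807 = 0.492338
d₁ = (ln(S/K) + (r−q+σ²/2)T) / (σ√T) = (ln(113.96/80.08) + (0.0251−0.0127+0.419²/2)·1.3807) / 0.492338 = (0.352821 + 0.138319) / 0.492338 = 0.997567
d₂ = d₁ − σ√T = 0.997567 − 0.492338 = 0.505229
e^{−rT} = 0.965938
e^{−qT} = 0.982618
N(d₁) = 0.840755,  N(d₂) = 0.693301
Call price V = S·e^{−qT}·N(d₁) − K·e^{−rT}·N(d₂) = 94.147063 − 53.628435 = 40.518628
φ(d₁) = (1/√(2π))·e^{−d₁²/2} = 0.242559
Γ = e^{−qT}·φ(d₁) / (S·σ·√T) = 0.004248

price = 40.518628
Γ = 0.004248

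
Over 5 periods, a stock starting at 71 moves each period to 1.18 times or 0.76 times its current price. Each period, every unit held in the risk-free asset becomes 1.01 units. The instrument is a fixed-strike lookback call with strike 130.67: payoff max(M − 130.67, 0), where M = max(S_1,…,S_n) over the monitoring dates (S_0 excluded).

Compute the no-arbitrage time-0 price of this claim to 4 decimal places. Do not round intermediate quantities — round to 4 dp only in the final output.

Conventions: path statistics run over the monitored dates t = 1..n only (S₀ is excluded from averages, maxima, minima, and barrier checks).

Under the martingale measure an up-move has probability p* = 0.5952; value the claim as the probability-weighted average of per-path payoffs, discounted 5 periods at R = 1.01.
Enumerate all 2^5 = 32 price paths (U = up ×1.18, D = down ×0.76); each path with k up-moves has probability p*^k·(1−p*)^(5−k).
DDDDD: M=53.9600, payoff=0.0000, prob=0.010864
UDDDD: M=83.7800, payoff=0.0000, prob=0.015977
DUDDD: M=63.6728, payoff=0.0000, prob=0.015977
UUDDD: M=98.8604, payoff=0.0000, prob=0.023495
DDUDD: M=53.9600, payoff=0.0000, prob=0.015977
UDUDD: M=83.7800, payoff=0.0000, prob=0.023495
DUUDD: M=75.1339, payoff=0.0000, prob=0.023495
UUUDD: M=116.6553, payoff=0.0000, prob=0.034552
DDDUD: M=53.9600, payoff=0.0000, prob=0.015977
UDDUD: M=83.7800, payoff=0.0000, prob=0.023495
DUDUD: M=63.6728, payoff=0.0000, prob=0.023495
UUDUD: M=98.8604, payoff=0.0000, prob=0.034552
DDUUD: M=57.1018, payoff=0.0000, prob=0.023495
UDUUD: M=88.6580, payoff=0.0000, prob=0.034552
DUUUD: M=88.6580, payoff=0.0000, prob=0.034552
UUUUD: M=137.6532, payoff=6.9832, prob=0.050812
DDDDU: M=53.9600, payoff=0.0000, prob=0.015977
UDDDU: M=83.7800, payoff=0.0000, prob=0.023495
DUDDU: M=63.6728, payoff=0.0000, prob=0.023495
UUDDU: M=98.8604, payoff=0.0000, prob=0.034552
DDUDU: M=53.9600, payoff=0.0000, prob=0.023495
UDUDU: M=83.7800, payoff=0.0000, prob=0.034552
DUUDU: M=75.1339, payoff=0.0000, prob=0.034552
UUUDU: M=116.6553, payoff=0.0000, prob=0.050812
DDDUU: M=53.9600, payoff=0.0000, prob=0.023495
UDDUU: M=83.7800, payoff=0.0000, prob=0.034552
DUDUU: M=67.3801, payoff=0.0000, prob=0.034552
UUDUU: M=104.6164, payoff=0.0000, prob=0.050812
DDUUU: M=67.3801, payoff=0.0000, prob=0.034552
UDUUU: M=104.6164, payoff=0.0000, prob=0.050812
DUUUU: M=104.6164, payoff=0.0000, prob=0.050812
UUUUU: M=162.4308, payoff=31.7608, prob=0.074723
Price = Σ prob·payoff / R^5 = 2.728087 / 1.051010 = 2.5957

price = 2.5957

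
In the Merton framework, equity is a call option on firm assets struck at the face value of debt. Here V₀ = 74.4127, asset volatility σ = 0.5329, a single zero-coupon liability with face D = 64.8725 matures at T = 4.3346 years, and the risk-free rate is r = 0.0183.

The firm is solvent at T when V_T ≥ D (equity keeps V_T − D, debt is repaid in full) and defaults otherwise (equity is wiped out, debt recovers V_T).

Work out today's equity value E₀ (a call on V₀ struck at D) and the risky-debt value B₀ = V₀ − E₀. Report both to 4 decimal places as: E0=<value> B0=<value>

With assets at 74.4127 and a single debt payment of 64.8725 at 4.3346 years:
d₁ = [ln(V₀/D) + (r + σ²/2)T] / (σ√T)
   = [ln(74.4127/64.8725) + (0.0183 + 0.5·0.5329²)·4.3346] / (0.5329·√4.3346)
   = [0.137203 + 0.694798] / 1.109482 = 0.749901
d₂ = d₁ − σ√T = 0.749901 − 1.109482 = -0.359581
N(d₁) = 0.773343,  N(d₂) = 0.359580,  e^(−rT) = 0.923741
E₀ = V₀·N(d₁) − D·e^(−rT)·N(d₂)
   = 74.4127·0.773343 − 64.8725·0.923741·0.359580 = 35.998533
B₀ = V₀ − E₀ = 74.4127 − 35.998533 = 38.414167

E0=35.9985 B0=38.4142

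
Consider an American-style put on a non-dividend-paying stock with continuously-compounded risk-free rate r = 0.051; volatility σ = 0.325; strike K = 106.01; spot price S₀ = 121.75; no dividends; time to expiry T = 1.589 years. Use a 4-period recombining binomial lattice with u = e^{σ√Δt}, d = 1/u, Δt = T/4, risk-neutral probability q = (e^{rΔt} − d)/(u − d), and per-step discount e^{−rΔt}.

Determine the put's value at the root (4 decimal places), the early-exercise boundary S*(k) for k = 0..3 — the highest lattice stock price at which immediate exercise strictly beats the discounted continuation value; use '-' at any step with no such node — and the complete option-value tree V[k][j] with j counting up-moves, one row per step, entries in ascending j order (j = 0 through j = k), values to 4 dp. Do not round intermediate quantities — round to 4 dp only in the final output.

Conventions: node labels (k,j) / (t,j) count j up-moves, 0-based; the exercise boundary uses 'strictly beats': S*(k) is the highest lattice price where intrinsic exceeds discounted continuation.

price = 9.1432
boundary = - - - 65.8546
tree:
9.1432
15.6369 2.9878
25.7771 6.0806 0.0000
40.1554 12.3749 0.0000 0.0000
52.3532 25.1848 0.0000 0.0000 0.0000

Δt=0.39725  u=1.22733  d=0.81478  q=0.49858  discount=0.97994
step 4 (expiry): payoffs max(K−S,0) = 52.3532 25.1848 0.0000 0.0000 0.0000
step 3: (k=3,j=0): S=65.8546, K−S=40.1554, hold=38.0293 ⇒ V=40.1554 exercise | (k=3,j=1): S=99.1992, K−S=6.8108, hold=12.3749 ⇒ V=12.3749 continue | (k=3,j=2): S=149.4273, K−S=0.0000, hold=0.0000 ⇒ V=0.0000 continue | (k=3,j=3): S=225.0878, K−S=0.0000, hold=0.0000 ⇒ V=0.0000 continue  boundary S*=65.8546
step 2: (k=2,j=0): S=80.8252, K−S=25.1848, hold=25.7771 ⇒ V=25.7771 continue | (k=2,j=1): S=121.7500, K−S=0.0000, hold=6.0806 ⇒ V=6.0806 continue | (k=2,j=2): S=183.3965, K−S=0.0000, hold=0.0000 ⇒ V=0.0000 continue  boundary S*=-
step 1: (k=1,j=0): S=99.1992, K−S=6.8108, hold=15.6369 ⇒ V=15.6369 continue | (k=1,j=1): S=149.4273, K−S=0.0000, hold=2.9878 ⇒ V=2.9878 continue  boundary S*=-
step 0: (k=0,j=0): S=121.7500, K−S=0.0000, hold=9.1432 ⇒ V=9.1432 continue  boundary S*=-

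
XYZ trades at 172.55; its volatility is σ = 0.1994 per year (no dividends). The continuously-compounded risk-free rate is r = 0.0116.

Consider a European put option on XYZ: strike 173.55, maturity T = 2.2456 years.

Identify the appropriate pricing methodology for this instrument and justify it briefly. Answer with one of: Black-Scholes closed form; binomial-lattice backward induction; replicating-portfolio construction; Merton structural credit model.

framework: Black-Scholes closed form

Key observation: with XYZ following a GBM at constant σ and r, the European put struck at 173.55 prices in closed form — nothing here needs a stepwise model or a balance sheet.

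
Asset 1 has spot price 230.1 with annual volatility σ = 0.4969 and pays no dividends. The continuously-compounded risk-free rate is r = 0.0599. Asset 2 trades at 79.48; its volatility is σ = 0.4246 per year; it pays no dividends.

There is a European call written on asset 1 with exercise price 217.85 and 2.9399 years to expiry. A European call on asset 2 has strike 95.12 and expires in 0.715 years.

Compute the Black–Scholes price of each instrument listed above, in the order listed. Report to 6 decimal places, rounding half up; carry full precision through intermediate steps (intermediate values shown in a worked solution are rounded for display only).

[asset 1 call K=217.85]
σ√T = 0.4969·√2.9399 = 0.851992
d₁ = (ln(S/K) + (r+σ²/2)T) / (σ√T) = (ln(230.1/217.85) + (0.0599+0.4969²/2)·2.9399) / 0.851992 = (0.054707 + 0.539045) / 0.851992 = 0.696899
d₂ = d₁ − σ√T = 0.696899 − 0.851992 = -0.155093
e^{−rT} = 0.838534
N(d₁) = 0.757067,  N(d₂) = 0.438374
price = S·N(d₁) − K·e^{−rT}·N(d₂) = 174.201116 − 80.079854 = 94.121262
[asset 2 call K=95.12]
σ√T = 0.4246·√0.715 = 0.359032
d₁ = (ln(S/K) + (r+σ²/2)T) / (σ√T) = (ln(79.48/95.12) + (0.0599+0.4246²/2)·0.715) / 0.359032 = (-0.179634 + 0.107280) / 0.359032 = -0.201524
d₂ = d₁ − σ√T = -0.201524 − 0.359032 = -0.560555
e^{−rT} = 0.958076
N(d₁) = 0.420145,  N(d₂) = 0.287550
price = S·N(d₁) − K·e^{−rT}·N(d₂) = 33.393092 − 26.205081 = 7.188012

price(asset 1 call K=217.85) = 94.121262
price(asset 2 call K=95.12) = 7.188012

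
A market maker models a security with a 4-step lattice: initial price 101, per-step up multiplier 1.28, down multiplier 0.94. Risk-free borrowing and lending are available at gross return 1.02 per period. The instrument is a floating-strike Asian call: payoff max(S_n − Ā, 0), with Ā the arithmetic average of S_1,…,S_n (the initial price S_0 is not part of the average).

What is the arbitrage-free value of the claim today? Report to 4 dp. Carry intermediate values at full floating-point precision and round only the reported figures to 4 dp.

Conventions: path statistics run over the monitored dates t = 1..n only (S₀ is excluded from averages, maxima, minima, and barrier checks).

Risk-neutral up-probability p* = (R−d)/(u−d) = (1.02−0.94)/(1.28−0.94) = 0.2353; the claim prices as the p*-weighted sum of path payoffs discounted by R^4.
Enumerate all 2^4 = 16 price paths (U = up ×1.28, D = down ×0.94); each path with k up-moves has probability p*^k·(1−p*)^(4−k).
DDDD: Ā=86.7321, payoff=0.0000, prob=0.341962
UDDD: Ā=118.1032, payoff=0.0000, prob=0.105219
DUDD: Ā=109.5182, payoff=0.0000, prob=0.105219
UUDD: Ā=149.1312, payoff=0.0000, prob=0.032375
DDUD: Ā=101.4483, payoff=5.9296, prob=0.105219
UDUD: Ā=138.1424, payoff=8.0743, prob=0.032375
DUUD: Ā=129.5574, payoff=16.6593, prob=0.032375
UUUD: Ā=176.4186, payoff=22.6850, prob=0.009962
DDDU: Ā=93.8626, payoff=13.5153, prob=0.105219
UDDU: Ā=127.8129, payoff=18.4038, prob=0.032375
DUDU: Ā=119.2279, payoff=26.9888, prob=0.032375
UUDU: Ā=162.3529, payoff=36.7507, prob=0.009962
DDUU: Ā=111.1580, payoff=35.0587, prob=0.032375
UDUU: Ā=151.3641, payoff=47.7395, prob=0.009962
DUUU: Ā=142.7791, payoff=56.3245, prob=0.009962
UUUU: Ā=194.4226, payoff=76.6972, prob=0.003065
Price = Σ prob·payoff / R^4 = 7.315136 / 1.082432 = 6.7581

price = 6.7581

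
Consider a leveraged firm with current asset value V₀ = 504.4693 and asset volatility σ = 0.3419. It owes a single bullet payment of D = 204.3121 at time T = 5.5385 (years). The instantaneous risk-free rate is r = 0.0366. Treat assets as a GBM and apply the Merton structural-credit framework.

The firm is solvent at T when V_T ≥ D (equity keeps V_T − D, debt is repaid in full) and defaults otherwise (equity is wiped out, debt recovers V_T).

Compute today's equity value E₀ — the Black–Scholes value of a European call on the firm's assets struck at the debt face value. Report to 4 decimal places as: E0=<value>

E0=346.1825

With assets at 504.4693 and a single debt payment of 204.3121 at 5.5385 years:
d₁ = [ln(V₀/D) + (r + σ²/2)T] / (σ√T)
   = [ln(504.4693/204.3121) + (0.0366 + 0.5·0.3419²)·5.5385] / (0.3419·√5.5385)
   = [0.903858 + 0.526422] / 0.804628 = 1.777567
d₂ = d₁ − σ√T = 1.777567 − 0.804628 = 0.972939
N(d₁) = 0.962263,  N(d₂) = 0.834708,  e^(−rT) = 0.816516
E₀ = V₀·N(d₁) − D·e^(−rT)·N(d₂)
   = 504.4693·0.962263 − 204.3121·0.816516·0.834708 = 346.182498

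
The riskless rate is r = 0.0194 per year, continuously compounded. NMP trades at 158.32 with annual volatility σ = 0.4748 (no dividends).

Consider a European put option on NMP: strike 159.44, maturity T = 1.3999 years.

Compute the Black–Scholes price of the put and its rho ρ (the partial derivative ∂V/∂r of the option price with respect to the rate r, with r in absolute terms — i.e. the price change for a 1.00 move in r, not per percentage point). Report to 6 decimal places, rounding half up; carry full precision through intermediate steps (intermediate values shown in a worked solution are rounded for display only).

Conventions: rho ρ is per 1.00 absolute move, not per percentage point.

σ√T = 0.4748·√1.3999 = 0.561771
d₁ = (ln(S/K) + (r+σ²/2)T) / (σ√T) = (ln(158.32/159.44) + (0.0194+0.4748²/2)·1.3999) / 0.561771 = (-0.007049 + 0.184951) / 0.561771 = 0.316681
d₂ = d₁ − σ√T = 0.316681 − 0.561771 = -0.245090
e^{−rT} = 0.973207
N(−d₁) = 0.375743,  N(−d₂) = 0.596807
Put price V = K·e^{−rT}·N(−d₂) − S·N(−d₁) = 92.605419 − 59.487629 = 33.117790
ρ = −K·T·e^{−rT}·N(−d₂) = -129.638326

price = 33.117790
ρ = -129.638326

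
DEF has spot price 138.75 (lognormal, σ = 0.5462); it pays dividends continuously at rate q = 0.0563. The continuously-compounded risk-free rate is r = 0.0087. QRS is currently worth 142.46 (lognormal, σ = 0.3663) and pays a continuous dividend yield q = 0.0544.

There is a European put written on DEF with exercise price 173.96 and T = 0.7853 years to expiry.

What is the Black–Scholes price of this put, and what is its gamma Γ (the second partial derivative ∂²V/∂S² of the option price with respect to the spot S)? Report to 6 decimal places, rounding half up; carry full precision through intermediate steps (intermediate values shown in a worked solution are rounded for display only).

price = 53.340380
Γ = 0.005429

σ√T = 0.5462·√0.7853 = 0.484027
d₁ = (ln(S/K) + (r−q+σ²/2)T) / (σ√T) = (ln(138.75/173.96) + (0.0087−0.0563+0.5462²/2)·0.7853) / 0.484027 = (-0.226152 + 0.079761) / 0.484027 = -0.302444
d₂ = d₁ − σ√T = -0.302444 − 0.484027 = -0.786471
e^{−rT} = 0.993191
e^{−qT} = 0.956751
N(−d₁) = 0.618843,  N(−d₂) = 0.784204
Put price V = K·e^{−rT}·N(−d₂) − S·e^{−qT}·N(−d₁) = 135.491282 − 82.150902 = 53.340380
φ(d₁) = (1/√(2π))·e^{−d₁²/2} = 0.381107
Γ = e^{−qT}·φ(d₁) / (S·σ·√T) = 0.005429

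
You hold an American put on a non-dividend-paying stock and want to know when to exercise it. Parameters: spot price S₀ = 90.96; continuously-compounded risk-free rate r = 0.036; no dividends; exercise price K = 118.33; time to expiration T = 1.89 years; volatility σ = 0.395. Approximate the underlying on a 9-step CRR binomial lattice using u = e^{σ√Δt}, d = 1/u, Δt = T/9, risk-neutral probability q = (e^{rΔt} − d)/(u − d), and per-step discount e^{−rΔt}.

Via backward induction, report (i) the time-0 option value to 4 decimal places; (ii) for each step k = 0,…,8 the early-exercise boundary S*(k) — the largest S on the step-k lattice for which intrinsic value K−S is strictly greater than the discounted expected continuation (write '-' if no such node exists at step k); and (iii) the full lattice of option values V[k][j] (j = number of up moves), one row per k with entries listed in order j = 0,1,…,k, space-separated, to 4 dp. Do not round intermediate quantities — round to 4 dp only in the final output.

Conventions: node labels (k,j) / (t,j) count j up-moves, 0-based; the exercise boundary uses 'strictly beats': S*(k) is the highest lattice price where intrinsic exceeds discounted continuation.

price = 34.8437
boundary = - - 63.3324 52.8461 63.3324 52.8461 63.3324 75.8993 90.9600
tree:
34.8437
44.4028 24.8645
54.9976 33.4347 15.8160
65.4839 43.6103 22.7537 8.4224
74.2338 54.9976 31.7561 13.1953 3.2967
81.5350 65.4839 42.7260 20.1729 5.7157 0.6833
87.6273 74.2338 54.9976 29.8831 9.7933 1.3131 0.0000
92.7109 81.5350 65.4839 42.4307 16.5314 2.5236 0.0000 0.0000
96.9528 87.6273 74.2338 54.9976 27.3700 4.8500 0.0000 0.0000 0.0000
100.4923 92.7109 81.5350 65.4839 42.4307 9.3209 0.0000 0.0000 0.0000 0.0000

Δt=0.21000  u=1.19843  d=0.83443  q=0.47572  discount=0.99247
step 9 (expiry): payoffs max(K−S,0) = 100.4923 92.7109 81.5350 65.4839 42.4307 9.3209 0.0000 0.0000 0.0000 0.0000
step 8: (k=8,j=0): S=21.3772, K−S=96.9528, hold=96.0616 ⇒ V=96.9528 exercise | (k=8,j=1): S=30.7027, K−S=87.6273, hold=86.7361 ⇒ V=87.6273 exercise | (k=8,j=2): S=44.0962, K−S=74.2338, hold=73.3426 ⇒ V=74.2338 exercise | (k=8,j=3): S=63.3324, K−S=54.9976, hold=54.1064 ⇒ V=54.9976 exercise | (k=8,j=4): S=90.9600, K−S=27.3700, hold=26.4788 ⇒ V=27.3700 exercise | (k=8,j=5): S=130.6397, K−S=0.0000, hold=4.8500 ⇒ V=4.8500 continue | (k=8,j=6): S=187.6290, K−S=0.0000, hold=0.0000 ⇒ V=0.0000 continue | (k=8,j=7): S=269.4790, K−S=0.0000, hold=0.0000 ⇒ V=0.0000 continue | (k=8,j=8): S=387.0345, K−S=0.0000, hold=0.0000 ⇒ V=0.0000 continue  boundary S*=90.9600
step 7: (k=7,j=0): S=25.6191, K−S=92.7109, hold=91.8197 ⇒ V=92.7109 exercise | (k=7,j=1): S=36.7950, K−S=81.5350, hold=80.6438 ⇒ V=81.5350 exercise | (k=7,j=2): S=52.8461, K−S=65.4839, hold=64.5927 ⇒ V=65.4839 exercise | (k=7,j=3): S=75.8993, K−S=42.4307, hold=41.5394 ⇒ V=42.4307 exercise | (k=7,j=4): S=109.0091, K−S=9.3209, hold=16.5314 ⇒ V=16.5314 continue | (k=7,j=5): S=156.5625, K−S=0.0000, hold=2.5236 ⇒ V=2.5236 continue | (k=7,j=6): S=224.8601, K−S=0.0000, hold=0.0000 ⇒ V=0.0000 continue | (k=7,j=7): S=322.9515, K−S=0.0000, hold=0.0000 ⇒ V=0.0000 continue  boundary S*=75.8993
step 6: (k=6,j=0): S=30.7027, K−S=87.6273, hold=86.7361 ⇒ V=87.6273 exercise | (k=6,j=1): S=44.0962, K−S=74.2338, hold=73.3426 ⇒ V=74.2338 exercise | (k=6,j=2): S=63.3324, K−S=54.9976, hold=54.1064 ⇒ V=54.9976 exercise | (k=6,j=3): S=90.9600, K−S=27.3700, hold=29.8831 ⇒ V=29.8831 continue | (k=6,j=4): S=130.6397, K−S=0.0000, hold=9.7933 ⇒ V=9.7933 continue | (k=6,j=5): S=187.6290, K−S=0.0000, hold=1.3131 ⇒ V=1.3131 continue | (k=6,j=6): S=269.4790, K−S=0.0000, hold=0.0000 ⇒ V=0.0000 continue  boundary S*=63.3324
step 5: (k=5,j=0): S=36.7950, K−S=81.5350, hold=80.6438 ⇒ V=81.5350 exercise | (k=5,j=1): S=52.8461, K−S=65.4839, hold=64.5927 ⇒ V=65.4839 exercise | (k=5,j=2): S=75.8993, K−S=42.4307, hold=42.7260 ⇒ V=42.7260 continue | (k=5,j=3): S=109.0091, K−S=9.3209, hold=20.1729 ⇒ V=20.1729 continue | (k=5,j=4): S=156.5625, K−S=0.0000, hold=5.7157 ⇒ V=5.7157 continue | (k=5,j=5): S=224.8601, K−S=0.0000, hold=0.6833 ⇒ V=0.6833 continue  boundary S*=52.8461
step 4: (k=4,j=0): S=44.0962, K−S=74.2338, hold=73.3426 ⇒ V=74.2338 exercise | (k=4,j=1): S=63.3324, K−S=54.9976, hold=54.2459 ⇒ V=54.9976 exercise | (k=4,j=2): S=90.9600, K−S=27.3700, hold=31.7561 ⇒ V=31.7561 continue | (k=4,j=3): S=130.6397, K−S=0.0000, hold=13.1953 ⇒ V=13.1953 continue | (k=4,j=4): S=187.6290, K−S=0.0000, hold=3.2967 ⇒ V=3.2967 continue  boundary S*=63.3324
step 3: (k=3,j=0): S=52.8461, K−S=65.4839, hold=64.5927 ⇒ V=65.4839 exercise | (k=3,j=1): S=75.8993, K−S=42.4307, hold=43.6103 ⇒ V=43.6103 continue | (k=3,j=2): S=109.0091, K−S=9.3209, hold=22.7537 ⇒ V=22.7537 continue | (k=3,j=3): S=156.5625, K−S=0.0000, hold=8.4224 ⇒ V=8.4224 continue  boundary S*=52.8461
step 2: (k=2,j=0): S=63.3324, K−S=54.9976, hold=54.6634 ⇒ V=54.9976 exercise | (k=2,j=1): S=90.9600, K−S=27.3700, hold=33.4347 ⇒ V=33.4347 continue | (k=2,j=2): S=130.6397, K−S=0.0000, hold=15.8160 ⇒ V=15.8160 continue  boundary S*=63.3324
step 1: (k=1,j=0): S=75.8993, K−S=42.4307, hold=44.4028 ⇒ V=44.4028 continue | (k=1,j=1): S=109.0091, K−S=9.3209, hold=24.8645 ⇒ V=24.8645 continue  boundary S*=-
step 0: (k=0,j=0): S=90.9600, K−S=27.3700, hold=34.8437 ⇒ V=34.8437 continue  boundary S*=-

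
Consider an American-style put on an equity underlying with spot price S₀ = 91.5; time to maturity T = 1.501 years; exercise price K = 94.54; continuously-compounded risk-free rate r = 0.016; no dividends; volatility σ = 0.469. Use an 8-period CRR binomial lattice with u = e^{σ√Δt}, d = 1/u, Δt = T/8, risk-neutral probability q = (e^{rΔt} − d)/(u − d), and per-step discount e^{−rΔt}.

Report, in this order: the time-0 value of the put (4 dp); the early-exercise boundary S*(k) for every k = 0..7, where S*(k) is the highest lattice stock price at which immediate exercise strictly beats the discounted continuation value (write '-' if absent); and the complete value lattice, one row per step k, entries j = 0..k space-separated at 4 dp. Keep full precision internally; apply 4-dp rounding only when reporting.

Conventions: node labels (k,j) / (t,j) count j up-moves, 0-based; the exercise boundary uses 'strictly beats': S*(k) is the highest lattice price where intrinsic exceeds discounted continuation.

Δt=0.18762  u=1.22526  d=0.81616  q=0.45674  discount=0.99700
step 8 (expiry): payoffs max(K−S,0) = 76.5263 67.4968 53.9413 33.5910 3.0400 0.0000 0.0000 0.0000 0.0000
step 7: (k=7,j=0): S=22.0714, K−S=72.4686, hold=72.1852 ⇒ V=72.4686 exercise | (k=7,j=1): S=33.1349, K−S=61.4051, hold=61.1218 ⇒ V=61.4051 exercise | (k=7,j=2): S=49.7439, K−S=44.7961, hold=44.5128 ⇒ V=44.7961 exercise | (k=7,j=3): S=74.6782, K−S=19.8618, hold=19.5784 ⇒ V=19.8618 exercise | (k=7,j=4): S=112.1110, K−S=0.0000, hold=1.6466 ⇒ V=1.6466 continue | (k=7,j=5): S=168.3072, K−S=0.0000, hold=0.0000 ⇒ V=0.0000 continue | (k=7,j=6): S=252.6720, K−S=0.0000, hold=0.0000 ⇒ V=0.0000 continue | (k=7,j=7): S=379.3250, K−S=0.0000, hold=0.0000 ⇒ V=0.0000 continue  boundary S*=74.6782
step 6: (k=6,j=0): S=27.0432, K−S=67.4968, hold=67.2134 ⇒ V=67.4968 exercise | (k=6,j=1): S=40.5987, K−S=53.9413, hold=53.6579 ⇒ V=53.9413 exercise | (k=6,j=2): S=60.9490, K−S=33.5910, hold=33.3076 ⇒ V=33.5910 exercise | (k=6,j=3): S=91.5000, K−S=3.0400, hold=11.5077 ⇒ V=11.5077 continue | (k=6,j=4): S=137.3648, K−S=0.0000, hold=0.8918 ⇒ V=0.8918 continue | (k=6,j=5): S=206.2196, K−S=0.0000, hold=0.0000 ⇒ V=0.0000 continue | (k=6,j=6): S=309.5881, K−S=0.0000, hold=0.0000 ⇒ V=0.0000 continue  boundary S*=60.9490
step 5: (k=5,j=0): S=33.1349, K−S=61.4051, hold=61.1218 ⇒ V=61.4051 exercise | (k=5,j=1): S=49.7439, K−S=44.7961, hold=44.5128 ⇒ V=44.7961 exercise | (k=5,j=2): S=74.6782, K−S=19.8618, hold=23.4343 ⇒ V=23.4343 continue | (k=5,j=3): S=112.1110, K−S=0.0000, hold=6.6391 ⇒ V=6.6391 continue | (k=5,j=4): S=168.3072, K−S=0.0000, hold=0.4831 ⇒ V=0.4831 continue | (k=5,j=5): S=252.6720, K−S=0.0000, hold=0.0000 ⇒ V=0.0000 continue  boundary S*=49.7439
step 4: (k=4,j=0): S=40.5987, K−S=53.9413, hold=53.6579 ⇒ V=53.9413 exercise | (k=4,j=1): S=60.9490, K−S=33.5910, hold=34.9344 ⇒ V=34.9344 continue | (k=4,j=2): S=91.5000, K−S=3.0400, hold=15.7161 ⇒ V=15.7161 continue | (k=4,j=3): S=137.3648, K−S=0.0000, hold=3.8159 ⇒ V=3.8159 continue | (k=4,j=4): S=206.2196, K−S=0.0000, hold=0.2616 ⇒ V=0.2616 continue  boundary S*=40.5987
step 3: (k=3,j=0): S=49.7439, K−S=44.7961, hold=45.1245 ⇒ V=45.1245 continue | (k=3,j=1): S=74.6782, K−S=19.8618, hold=26.0783 ⇒ V=26.0783 continue | (k=3,j=2): S=112.1110, K−S=0.0000, hold=10.2500 ⇒ V=10.2500 continue | (k=3,j=3): S=168.3072, K−S=0.0000, hold=2.1860 ⇒ V=2.1860 continue  boundary S*=-
step 2: (k=2,j=0): S=60.9490, K−S=33.5910, hold=36.3162 ⇒ V=36.3162 continue | (k=2,j=1): S=91.5000, K−S=3.0400, hold=18.7925 ⇒ V=18.7925 continue | (k=2,j=2): S=137.3648, K−S=0.0000, hold=6.5472 ⇒ V=6.5472 continue  boundary S*=-
step 1: (k=1,j=0): S=74.6782, K−S=19.8618, hold=28.2277 ⇒ V=28.2277 continue | (k=1,j=1): S=112.1110, K−S=0.0000, hold=13.1601 ⇒ V=13.1601 continue  boundary S*=-
step 0: (k=0,j=0): S=91.5000, K−S=3.0400, hold=21.2818 ⇒ V=21.2818 continue  boundary S*=-

price = 21.2818
boundary = - - - - 40.5987 49.7439 60.9490 74.6782
tree:
21.2818
28.2277 13.1601
36.3162 18.7925 6.5472
45.1245 26.0783 10.2500 2.1860
53.9413 34.9344 15.7161 3.8159 0.2616
61.4051 44.7961 23.4343 6.6391 0.4831 0.0000
67.4968 53.9413 33.5910 11.5077 0.8918 0.0000 0.0000
72.4686 61.4051 44.7961 19.8618 1.6466 0.0000 0.0000 0.0000
76.5263 67.4968 53.9413 33.5910 3.0400 0.0000 0.0000 0.0000 0.0000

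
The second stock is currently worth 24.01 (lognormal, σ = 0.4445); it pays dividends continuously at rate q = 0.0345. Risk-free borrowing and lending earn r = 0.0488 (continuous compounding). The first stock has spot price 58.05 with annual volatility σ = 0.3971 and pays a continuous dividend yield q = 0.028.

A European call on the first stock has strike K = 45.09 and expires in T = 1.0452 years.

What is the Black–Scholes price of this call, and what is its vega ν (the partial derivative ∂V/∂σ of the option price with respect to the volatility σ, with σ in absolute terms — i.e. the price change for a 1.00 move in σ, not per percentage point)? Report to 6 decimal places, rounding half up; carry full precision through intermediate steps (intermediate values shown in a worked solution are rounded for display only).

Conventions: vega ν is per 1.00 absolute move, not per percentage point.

price = 16.463212
ν = 15.627215

σ√T = 0.3971·√1.0452 = 0.405975
d₁ = (ln(S/K) + (r−q+σ²/2)T) / (σ√T) = (ln(58.05/45.09) + (0.0488−0.028+0.3971²/2)·1.0452) / 0.405975 = (0.252644 + 0.104148) / 0.405975 = 0.878852
d₂ = d₁ − σ√T = 0.878852 − 0.405975 = 0.472877
e^{−rT} = 0.950273
e^{−qT} = 0.971158
N(d₁) = 0.810259,  N(d₂) = 0.681850
Call price V = S·e^{−qT}·N(d₁) − K·e^{−rT}·N(d₂) = 45.678978 − 29.215767 = 16.463212
φ(d₁) = (1/√(2π))·e^{−d₁²/2} = 0.271137
ν = S·e^{−qT}·φ(d₁)·√T = 15.627215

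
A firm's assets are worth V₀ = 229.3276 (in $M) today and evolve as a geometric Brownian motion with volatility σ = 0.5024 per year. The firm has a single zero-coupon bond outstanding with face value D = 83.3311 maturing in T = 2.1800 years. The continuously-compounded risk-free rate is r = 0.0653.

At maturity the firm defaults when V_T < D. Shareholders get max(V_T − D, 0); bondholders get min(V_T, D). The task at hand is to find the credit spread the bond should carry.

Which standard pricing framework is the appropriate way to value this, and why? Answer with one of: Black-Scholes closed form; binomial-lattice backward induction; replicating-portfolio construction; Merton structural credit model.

framework: Merton structural credit model

Key observation: assets follow a GBM and default happens iff V_T < 83.3311; valuing claims on that split (equity as a call, risky debt as the residual) is the structural model's definition.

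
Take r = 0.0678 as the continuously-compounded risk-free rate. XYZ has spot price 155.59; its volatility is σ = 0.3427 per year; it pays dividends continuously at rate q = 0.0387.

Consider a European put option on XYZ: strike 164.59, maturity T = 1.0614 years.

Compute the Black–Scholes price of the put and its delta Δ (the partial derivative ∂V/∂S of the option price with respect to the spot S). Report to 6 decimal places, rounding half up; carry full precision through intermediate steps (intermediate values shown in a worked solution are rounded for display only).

price = 23.163758
Δ = -0.439847

σ√T = 0.3427·√1.0614 = 0.353064
d₁ = (ln(S/K) + (r−q+σ²/2)T) / (σ√T) = (ln(155.59/164.59) + (0.0678−0.0387+0.3427²/2)·1.0614) / 0.353064 = (-0.056233 + 0.093214) / 0.353064 = 0.104742
d₂ = d₁ − σ√T = 0.104742 − 0.353064 = -0.248322
e^{−rT} = 0.930565
e^{−qT} = 0.959756
N(−d₁) = 0.458290,  N(−d₂) = 0.598057
Put price V = K·e^{−rT}·N(−d₂) − S·e^{−qT}·N(−d₁) = 91.599518 − 68.435760 = 23.163758
Δ = −e^{−qT}·N(−d₁) = -0.439847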